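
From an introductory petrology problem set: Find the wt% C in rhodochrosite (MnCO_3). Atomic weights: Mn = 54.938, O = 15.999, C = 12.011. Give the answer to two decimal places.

10.45 mass %

Molar mass of MnCO_3: 1·54.938 + 1·12.011 + 3·15.999 = 114.946 g/mol.
Mass of C per formula unit: 1 × 12.011 = 12.011 g.
Weight fraction C = 12.011 / 114.946 = 0.1045.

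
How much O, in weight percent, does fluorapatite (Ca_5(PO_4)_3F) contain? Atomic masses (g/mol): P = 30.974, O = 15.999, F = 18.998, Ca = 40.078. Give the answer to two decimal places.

38.07 weight percent

Formula mass = 5·40.078 + 3·30.974 + 12·15.999 + 1·18.998 = 504.298 g/mol, of which 191.988 g is O.
So O makes up 191.988/504.298 = 0.3807 of the mass, i.e. 38.07%.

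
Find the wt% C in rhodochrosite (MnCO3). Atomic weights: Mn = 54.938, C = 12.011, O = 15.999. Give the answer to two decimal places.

10.45 mass %

Molar mass of MnCO3: 1·54.938 + 1·12.011 + 3·15.999 = 114.946 g/mol.
Mass of C per formula unit: 1 × 12.011 = 12.011 g.
Weight fraction C = 12.011 / 114.946 = 0.1045.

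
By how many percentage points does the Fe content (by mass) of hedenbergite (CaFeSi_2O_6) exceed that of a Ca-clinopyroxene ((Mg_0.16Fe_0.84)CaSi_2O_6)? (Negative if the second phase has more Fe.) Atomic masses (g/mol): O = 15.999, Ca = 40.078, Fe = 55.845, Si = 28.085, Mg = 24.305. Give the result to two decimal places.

Fe in CaFeSi_2O_6: molar mass 248.087 g/mol; 1×55.845 = 55.845 g → 22.51 wt%.
Fe in (Mg_0.16Fe_0.84)CaSi_2O_6: molar mass 243.041 g/mol; 0.84×55.845 = 46.910 g → 19.30 wt%.
Difference = 22.51 − 19.30 = 3.21 percentage points.

3.21 percentage points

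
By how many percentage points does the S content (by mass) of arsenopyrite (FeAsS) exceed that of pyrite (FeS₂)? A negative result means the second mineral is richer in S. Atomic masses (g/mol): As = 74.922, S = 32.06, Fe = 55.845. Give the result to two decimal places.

First mineral: 32.060 g S in 162.827 g formula = 19.69 wt% S.
Second mineral: 64.120 g S in 119.965 g formula = 53.45 wt% S.
19.69% − 53.45% gives a difference of -33.76 percentage points.

-33.76 percentage points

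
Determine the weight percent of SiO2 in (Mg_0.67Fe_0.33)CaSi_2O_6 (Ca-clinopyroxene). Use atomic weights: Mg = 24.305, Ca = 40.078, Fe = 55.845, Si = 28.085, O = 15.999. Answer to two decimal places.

52.95 wt%

M((Mg_0.67Fe_0.33)CaSi_2O_6) = 226.955 g/mol; M(SiO2) = 60.083 g/mol.
Moles SiO2 per formula unit = 2 Si ÷ 1 = 2.0000.
SiO2 fraction = (2.0000 × 60.083) / 226.955 = 120.166/226.955 = 0.5295.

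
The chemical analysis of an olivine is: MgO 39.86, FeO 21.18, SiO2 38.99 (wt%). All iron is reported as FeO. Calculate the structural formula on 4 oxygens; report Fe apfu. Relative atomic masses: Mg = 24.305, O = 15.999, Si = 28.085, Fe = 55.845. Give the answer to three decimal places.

0.457 Fe apfu

MgO (M=40.304): mol = 0.98898; Mg = 0.98898, O = 0.98898.
FeO (M=71.844): mol = 0.29481; Fe = 0.29481, O = 0.29481.
SiO2 (M=60.083): mol = 0.64894; Si = 0.64894, O = 1.29788.
ΣO = 2.58167; factor = 4/ΣO = 1.54938.
Fe apfu = 0.29481 × 1.54938 = 0.457.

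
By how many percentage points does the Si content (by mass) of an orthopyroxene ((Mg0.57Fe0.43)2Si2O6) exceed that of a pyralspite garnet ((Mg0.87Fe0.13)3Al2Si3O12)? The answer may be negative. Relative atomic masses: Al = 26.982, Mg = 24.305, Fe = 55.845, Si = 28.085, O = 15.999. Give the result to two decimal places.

M((Mg0.57Fe0.43)2Si2O6) = 227.898 g/mol, so wt% Si = 56.170/227.898 × 100 = 24.65%.
M((Mg0.87Fe0.13)3Al2Si3O12) = 415.423 g/mol, so wt% Si = 84.255/415.423 × 100 = 20.28%.
24.65 − 20.28 = 4.37 pp.

4.37 percentage points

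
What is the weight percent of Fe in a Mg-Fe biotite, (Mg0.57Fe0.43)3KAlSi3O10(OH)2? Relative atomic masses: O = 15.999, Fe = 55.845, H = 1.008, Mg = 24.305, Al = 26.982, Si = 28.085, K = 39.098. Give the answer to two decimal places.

M((Mg0.57Fe0.43)3KAlSi3O10(OH)2) = 457.941 g/mol.
Fe contributes 1.29 × 55.845 = 72.040 g per mole.
72.040/457.941 = 0.1573 → 15.73%.

15.73 wt%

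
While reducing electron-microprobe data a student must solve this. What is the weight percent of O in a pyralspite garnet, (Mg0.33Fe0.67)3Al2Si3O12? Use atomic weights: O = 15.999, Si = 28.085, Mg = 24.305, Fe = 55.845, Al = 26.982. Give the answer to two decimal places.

Molar mass of (Mg0.33Fe0.67)3Al2Si3O12: 0.99×24.305 + 2.01×55.845 + 2×26.982 + 3×28.085 + 12×15.999 = 466.517 g/mol.
Mass of O per formula unit: 12 × 15.999 = 191.988 g.
Weight fraction O = 191.988 / 466.517 = 0.4115.

41.15 weight percent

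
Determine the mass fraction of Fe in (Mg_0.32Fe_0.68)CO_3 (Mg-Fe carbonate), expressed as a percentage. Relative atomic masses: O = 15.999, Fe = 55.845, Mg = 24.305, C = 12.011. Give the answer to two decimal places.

Formula mass = 0.32·24.305 + 0.68·55.845 + 1·12.011 + 3·15.999 = 105.760 g/mol, of which 37.975 g is Fe.
So Fe makes up 37.975/105.760 = 0.3591 of the mass, i.e. 35.91%.

35.91 mass %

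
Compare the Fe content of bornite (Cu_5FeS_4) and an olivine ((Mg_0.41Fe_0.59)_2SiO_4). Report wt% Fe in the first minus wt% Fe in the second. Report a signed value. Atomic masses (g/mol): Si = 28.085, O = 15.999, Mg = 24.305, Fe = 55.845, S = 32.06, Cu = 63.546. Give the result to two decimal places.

M(Cu_5FeS_4) = 501.815 g/mol, so wt% Fe = 55.845/501.815 × 100 = 11.13%.
M((Mg_0.41Fe_0.59)_2SiO_4) = 177.908 g/mol, so wt% Fe = 65.897/177.908 × 100 = 37.04%.
11.13 − 37.04 = -25.91 pp.

-25.91 percentage points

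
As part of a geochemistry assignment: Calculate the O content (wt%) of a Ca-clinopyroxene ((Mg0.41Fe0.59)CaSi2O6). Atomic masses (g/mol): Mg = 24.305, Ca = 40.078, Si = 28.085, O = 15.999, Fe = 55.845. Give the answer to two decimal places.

40.82 wt%

M((Mg0.41Fe0.59)CaSi2O6) = 235.156 g/mol.
O contributes 6 × 15.999 = 95.994 g per mole.
95.994/235.156 = 0.4082 → 40.82%.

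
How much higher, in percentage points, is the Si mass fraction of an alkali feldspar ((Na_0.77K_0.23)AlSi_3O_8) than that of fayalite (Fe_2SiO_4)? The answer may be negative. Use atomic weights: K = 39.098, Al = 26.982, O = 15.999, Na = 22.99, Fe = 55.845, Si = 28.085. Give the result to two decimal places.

First mineral: 84.255 g Si in 265.924 g formula = 31.68 wt% Si.
Second mineral: 28.085 g Si in 203.771 g formula = 13.78 wt% Si.
31.68% − 13.78% gives a difference of 17.90 percentage points.

17.90 percentage points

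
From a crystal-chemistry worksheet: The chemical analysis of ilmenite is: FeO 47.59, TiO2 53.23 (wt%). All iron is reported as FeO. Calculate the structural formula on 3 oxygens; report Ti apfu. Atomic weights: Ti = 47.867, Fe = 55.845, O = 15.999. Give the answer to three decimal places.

47.59 wt% FeO ÷ 71.844 g/mol = 0.66241 mol, giving 0.66241 Fe and 0.66241 O.
53.23 wt% TiO2 ÷ 79.865 g/mol = 0.66650 mol, giving 0.66650 Ti and 1.33300 O.
Oxygen sums to 1.99541; scaling by 3/1.99541 = 1.50345 puts the formula on 3 O.
Ti: 0.66650 × 1.50345 = 1.002 atoms per formula unit.

1.002 Ti apfu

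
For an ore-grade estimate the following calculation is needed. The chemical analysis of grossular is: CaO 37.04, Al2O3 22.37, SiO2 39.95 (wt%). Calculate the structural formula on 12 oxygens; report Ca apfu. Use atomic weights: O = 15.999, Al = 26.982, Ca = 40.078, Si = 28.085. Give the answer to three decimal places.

CaO (M=56.077): mol = 0.66052; Ca = 0.66052, O = 0.66052.
Al2O3 (M=101.961): mol = 0.21940; Al = 0.43880, O = 0.65820.
SiO2 (M=60.083): mol = 0.66491; Si = 0.66491, O = 1.32982.
ΣO = 2.64854; factor = 12/ΣO = 4.53080.
Ca apfu = 0.66052 × 4.53080 = 2.993.

2.993 Ca apfu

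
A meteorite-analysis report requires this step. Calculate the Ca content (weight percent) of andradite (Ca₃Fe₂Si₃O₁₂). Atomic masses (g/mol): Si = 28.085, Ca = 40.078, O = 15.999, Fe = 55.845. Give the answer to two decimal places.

Molar mass of Ca₃Fe₂Si₃O₁₂: 3·40.078 + 2·55.845 + 3·28.085 + 12·15.999 = 508.167 g/mol.
Mass of Ca per formula unit: 3 × 40.078 = 120.234 g.
Weight fraction Ca = 120.234 / 508.167 = 0.2366.

23.66 weight percent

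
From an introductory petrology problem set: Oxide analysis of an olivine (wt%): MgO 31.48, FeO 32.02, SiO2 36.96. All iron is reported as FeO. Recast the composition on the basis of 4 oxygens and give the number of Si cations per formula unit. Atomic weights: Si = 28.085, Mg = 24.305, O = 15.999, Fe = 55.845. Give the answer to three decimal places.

1.001 Si apfu

31.48 wt% MgO ÷ 40.304 g/mol = 0.78106 mol, giving 0.78106 Mg and 0.78106 O.
32.02 wt% FeO ÷ 71.844 g/mol = 0.44569 mol, giving 0.44569 Fe and 0.44569 O.
36.96 wt% SiO2 ÷ 60.083 g/mol = 0.61515 mol, giving 0.61515 Si and 1.23030 O.
Oxygen sums to 2.45705; scaling by 4/2.45705 = 1.62797 puts the formula on 4 O.
Si: 0.61515 × 1.62797 = 1.001 atoms per formula unit.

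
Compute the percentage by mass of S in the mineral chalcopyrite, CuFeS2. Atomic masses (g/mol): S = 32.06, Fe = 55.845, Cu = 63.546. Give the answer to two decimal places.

34.94 weight percent

Molar mass of CuFeS2: 1*63.546 + 1*55.845 + 2*32.06 = 183.511 g/mol.
Mass of S per formula unit: 2 × 32.06 = 64.120 g.
Weight fraction S = 64.120 / 183.511 = 0.3494.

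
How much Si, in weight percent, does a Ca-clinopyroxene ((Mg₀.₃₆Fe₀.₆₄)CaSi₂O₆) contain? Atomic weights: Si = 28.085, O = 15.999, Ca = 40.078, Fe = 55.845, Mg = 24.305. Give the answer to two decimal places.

Formula mass = 0.36*24.305 + 0.64*55.845 + 1*40.078 + 2*28.085 + 6*15.999 = 236.733 g/mol, of which 56.170 g is Si.
So Si makes up 56.170/236.733 = 0.2373 of the mass, i.e. 23.73%.

23.73 weight percent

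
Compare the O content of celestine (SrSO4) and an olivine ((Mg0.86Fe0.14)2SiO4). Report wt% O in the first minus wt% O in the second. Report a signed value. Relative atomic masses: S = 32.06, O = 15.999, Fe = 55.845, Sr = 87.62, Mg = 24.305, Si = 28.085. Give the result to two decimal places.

-7.96 percentage points

First mineral: 63.996 g O in 183.676 g formula = 34.84 wt% O.
Second mineral: 63.996 g O in 149.522 g formula = 42.80 wt% O.
34.84% − 42.80% gives a difference of -7.96 percentage points.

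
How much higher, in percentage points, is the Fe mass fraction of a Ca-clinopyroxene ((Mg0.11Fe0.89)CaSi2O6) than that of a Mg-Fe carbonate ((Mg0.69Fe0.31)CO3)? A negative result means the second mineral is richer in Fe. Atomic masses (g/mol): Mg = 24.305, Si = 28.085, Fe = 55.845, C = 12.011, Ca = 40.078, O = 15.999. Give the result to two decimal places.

M((Mg0.11Fe0.89)CaSi2O6) = 244.618 g/mol, so wt% Fe = 49.702/244.618 × 100 = 20.32%.
M((Mg0.69Fe0.31)CO3) = 94.090 g/mol, so wt% Fe = 17.312/94.090 × 100 = 18.40%.
20.32 − 18.40 = 1.92 pp.

1.92 percentage points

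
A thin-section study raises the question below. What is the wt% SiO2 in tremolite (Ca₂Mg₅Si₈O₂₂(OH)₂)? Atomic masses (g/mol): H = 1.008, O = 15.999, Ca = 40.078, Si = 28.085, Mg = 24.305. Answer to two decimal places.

Formula mass = 812.353 g/mol.
8 Si → 8.0000 mol SiO2 per formula unit; M(SiO2) = 60.083, so SiO2 mass = 480.664 g.
480.664/812.353 × 100 = 59.17 wt%.

59.17 wt%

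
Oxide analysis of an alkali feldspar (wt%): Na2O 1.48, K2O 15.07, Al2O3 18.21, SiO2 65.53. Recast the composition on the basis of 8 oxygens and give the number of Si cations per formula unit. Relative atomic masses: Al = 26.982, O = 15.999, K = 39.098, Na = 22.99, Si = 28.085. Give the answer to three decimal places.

3.008 Si apfu

Na2O (M=61.979): mol = 0.02388; Na = 0.04776, O = 0.02388.
K2O (M=94.195): mol = 0.15999; K = 0.31998, O = 0.15999.
Al2O3 (M=101.961): mol = 0.17860; Al = 0.35720, O = 0.53580.
SiO2 (M=60.083): mol = 1.09066; Si = 1.09066, O = 2.18132.
ΣO = 2.90099; factor = 8/ΣO = 2.75768.
Si apfu = 1.09066 × 2.75768 = 3.008.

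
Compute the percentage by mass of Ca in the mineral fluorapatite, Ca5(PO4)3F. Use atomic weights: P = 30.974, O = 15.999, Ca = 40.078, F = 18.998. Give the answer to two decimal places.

Molar mass of Ca5(PO4)3F: 5×40.078 + 3×30.974 + 12×15.999 + 1×18.998 = 504.298 g/mol.
Mass of Ca per formula unit: 5 × 40.078 = 200.390 g.
Weight fraction Ca = 200.390 / 504.298 = 0.3974.

39.74 wt%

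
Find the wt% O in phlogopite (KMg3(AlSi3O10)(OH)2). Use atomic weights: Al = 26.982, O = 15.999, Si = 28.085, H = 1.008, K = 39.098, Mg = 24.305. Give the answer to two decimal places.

46.01 weight percent

Molar mass of KMg3(AlSi3O10)(OH)2: 1×39.098 + 3×24.305 + 1×26.982 + 3×28.085 + 12×15.999 + 2×1.008 = 417.254 g/mol.
Mass of O per formula unit: 12 × 15.999 = 191.988 g.
Weight fraction O = 191.988 / 417.254 = 0.4601.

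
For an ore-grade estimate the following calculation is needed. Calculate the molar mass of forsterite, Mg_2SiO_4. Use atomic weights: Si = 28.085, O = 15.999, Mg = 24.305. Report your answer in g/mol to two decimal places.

140.69 g/mol

The formula mass is the sum 2×24.305 + 1×28.085 + 4×15.999.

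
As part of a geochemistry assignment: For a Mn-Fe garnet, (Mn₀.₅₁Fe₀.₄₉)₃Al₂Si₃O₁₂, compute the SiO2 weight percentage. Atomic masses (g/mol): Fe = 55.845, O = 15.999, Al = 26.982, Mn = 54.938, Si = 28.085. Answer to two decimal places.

M((Mn₀.₅₁Fe₀.₄₉)₃Al₂Si₃O₁₂) = 496.354 g/mol; M(SiO2) = 60.083 g/mol.
Moles SiO2 per formula unit = 3 Si ÷ 1 = 3.0000.
SiO2 fraction = (3.0000 × 60.083) / 496.354 = 180.249/496.354 = 0.3631.

36.31 wt%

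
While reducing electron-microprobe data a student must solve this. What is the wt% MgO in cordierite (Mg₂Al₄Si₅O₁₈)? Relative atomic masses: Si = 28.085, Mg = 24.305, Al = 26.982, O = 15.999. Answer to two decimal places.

13.78 wt%

Formula mass = 584.945 g/mol.
2 Mg → 2.0000 mol MgO per formula unit; M(MgO) = 40.304, so MgO mass = 80.608 g.
80.608/584.945 × 100 = 13.78 wt%.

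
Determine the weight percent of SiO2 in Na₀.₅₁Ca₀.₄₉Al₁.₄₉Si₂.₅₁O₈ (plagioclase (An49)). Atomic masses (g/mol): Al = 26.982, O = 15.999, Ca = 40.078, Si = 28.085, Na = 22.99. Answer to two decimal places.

Formula mass = 270.052 g/mol.
2.51 Si → 2.5100 mol SiO2 per formula unit; M(SiO2) = 60.083, so SiO2 mass = 150.808 g.
150.808/270.052 × 100 = 55.84 wt%.

55.84 wt%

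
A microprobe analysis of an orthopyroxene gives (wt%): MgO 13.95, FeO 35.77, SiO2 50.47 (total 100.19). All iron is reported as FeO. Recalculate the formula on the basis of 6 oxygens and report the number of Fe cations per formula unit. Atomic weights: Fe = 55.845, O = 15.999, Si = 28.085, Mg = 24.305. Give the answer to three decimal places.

MgO (M=40.304): mol = 0.34612; Mg = 0.34612, O = 0.34612.
FeO (M=71.844): mol = 0.49788; Fe = 0.49788, O = 0.49788.
SiO2 (M=60.083): mol = 0.84000; Si = 0.84000, O = 1.68000.
ΣO = 2.52400; factor = 6/ΣO = 2.37718.
Fe apfu = 0.49788 × 2.37718 = 1.184.

1.184 Fe apfu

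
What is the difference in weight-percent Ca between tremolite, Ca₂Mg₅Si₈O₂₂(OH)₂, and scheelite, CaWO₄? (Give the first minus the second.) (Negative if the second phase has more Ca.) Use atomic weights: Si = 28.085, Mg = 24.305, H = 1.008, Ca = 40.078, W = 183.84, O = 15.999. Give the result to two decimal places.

-4.05 percentage points

M(Ca₂Mg₅Si₈O₂₂(OH)₂) = 812.353 g/mol, so wt% Ca = 80.156/812.353 × 100 = 9.87%.
M(CaWO₄) = 287.914 g/mol, so wt% Ca = 40.078/287.914 × 100 = 13.92%.
9.87 − 13.92 = -4.05 pp.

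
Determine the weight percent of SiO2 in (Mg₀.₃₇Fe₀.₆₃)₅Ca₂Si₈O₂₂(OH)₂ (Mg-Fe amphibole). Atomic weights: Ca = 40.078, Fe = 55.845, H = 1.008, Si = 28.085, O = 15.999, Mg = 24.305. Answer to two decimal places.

52.72 wt%

M((Mg₀.₃₇Fe₀.₆₃)₅Ca₂Si₈O₂₂(OH)₂) = 911.704 g/mol; M(SiO2) = 60.083 g/mol.
Moles SiO2 per formula unit = 8 Si ÷ 1 = 8.0000.
SiO2 fraction = (8.0000 × 60.083) / 911.704 = 480.664/911.704 = 0.5272.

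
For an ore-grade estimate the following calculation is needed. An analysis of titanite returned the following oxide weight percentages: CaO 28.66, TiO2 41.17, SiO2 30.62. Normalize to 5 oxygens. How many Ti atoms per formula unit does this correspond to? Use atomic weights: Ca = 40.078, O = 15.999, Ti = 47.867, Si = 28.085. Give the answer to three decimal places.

1.006 Ti apfu

28.66 wt% CaO ÷ 56.077 g/mol = 0.51108 mol, giving 0.51108 Ca and 0.51108 O.
41.17 wt% TiO2 ÷ 79.865 g/mol = 0.51549 mol, giving 0.51549 Ti and 1.03098 O.
30.62 wt% SiO2 ÷ 60.083 g/mol = 0.50963 mol, giving 0.50963 Si and 1.01926 O.
Oxygen sums to 2.56132; scaling by 5/2.56132 = 1.95212 puts the formula on 5 O.
Ti: 0.51549 × 1.95212 = 1.006 atoms per formula unit.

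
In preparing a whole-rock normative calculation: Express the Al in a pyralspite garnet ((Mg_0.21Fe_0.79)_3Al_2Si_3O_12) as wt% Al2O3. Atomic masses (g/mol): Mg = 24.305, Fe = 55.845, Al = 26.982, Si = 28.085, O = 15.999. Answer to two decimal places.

M((Mg_0.21Fe_0.79)_3Al_2Si_3O_12) = 477.872 g/mol; M(Al2O3) = 101.961 g/mol.
Moles Al2O3 per formula unit = 2 Al ÷ 2 = 1.0000.
Al2O3 fraction = (1.0000 × 101.961) / 477.872 = 101.961/477.872 = 0.2134.

21.34 wt%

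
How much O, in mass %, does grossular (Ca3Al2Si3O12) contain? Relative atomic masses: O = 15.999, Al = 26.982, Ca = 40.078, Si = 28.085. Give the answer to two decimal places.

Molar mass of Ca3Al2Si3O12: 3·40.078 + 2·26.982 + 3·28.085 + 12·15.999 = 450.441 g/mol.
Mass of O per formula unit: 12 × 15.999 = 191.988 g.
Weight fraction O = 191.988 / 450.441 = 0.4262.

42.62 mass %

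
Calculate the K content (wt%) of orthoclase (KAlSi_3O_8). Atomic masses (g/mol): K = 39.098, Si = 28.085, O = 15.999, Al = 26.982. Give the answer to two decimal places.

14.05 wt%

Molar mass of KAlSi_3O_8: 1×39.098 + 1×26.982 + 3×28.085 + 8×15.999 = 278.327 g/mol.
Mass of K per formula unit: 1 × 39.098 = 39.098 g.
Weight fraction K = 39.098 / 278.327 = 0.1405.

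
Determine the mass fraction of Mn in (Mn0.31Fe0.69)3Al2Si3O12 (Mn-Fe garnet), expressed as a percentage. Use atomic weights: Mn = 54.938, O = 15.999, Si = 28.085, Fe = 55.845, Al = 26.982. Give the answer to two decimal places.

10.28 wt%

M((Mn0.31Fe0.69)3Al2Si3O12) = 496.898 g/mol.
Mn contributes 0.93 × 54.938 = 51.092 g per mole.
51.092/496.898 = 0.1028 → 10.28%.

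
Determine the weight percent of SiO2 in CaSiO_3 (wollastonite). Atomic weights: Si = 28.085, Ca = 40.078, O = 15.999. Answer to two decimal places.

Molar mass of CaSiO_3 = 1*40.078 + 1*28.085 + 3*15.999 = 116.160 g/mol.
Each formula unit contains 1 Si, equivalent to 1/1 = 1.0000 mol SiO2.
M(SiO2) = 1×28.085 + 2×15.999 = 60.083 g/mol.
Mass of SiO2 per formula unit = 1.0000 × 60.083 = 60.083 g.
SiO2 wt% = 60.083 / 116.160 × 100 = 51.72%.

51.72 wt%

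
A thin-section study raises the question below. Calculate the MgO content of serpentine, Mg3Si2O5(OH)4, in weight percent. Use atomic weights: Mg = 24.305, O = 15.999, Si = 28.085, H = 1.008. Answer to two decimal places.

Formula mass = 277.108 g/mol.
3 Mg → 3.0000 mol MgO per formula unit; M(MgO) = 40.304, so MgO mass = 120.912 g.
120.912/277.108 × 100 = 43.63 wt%.

43.63 wt%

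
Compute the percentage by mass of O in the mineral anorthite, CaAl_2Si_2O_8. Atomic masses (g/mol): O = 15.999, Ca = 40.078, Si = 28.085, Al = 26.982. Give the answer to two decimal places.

46.01 weight percent

Molar mass of CaAl_2Si_2O_8: 1·40.078 + 2·26.982 + 2·28.085 + 8·15.999 = 278.204 g/mol.
Mass of O per formula unit: 8 × 15.999 = 127.992 g.
Weight fraction O = 127.992 / 278.204 = 0.4601.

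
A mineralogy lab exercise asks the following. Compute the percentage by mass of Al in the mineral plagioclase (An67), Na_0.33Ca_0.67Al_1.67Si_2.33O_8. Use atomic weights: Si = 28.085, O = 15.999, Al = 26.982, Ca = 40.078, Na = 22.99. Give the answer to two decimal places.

16.51 wt%

Formula mass = 0.33×22.99 + 0.67×40.078 + 1.67×26.982 + 2.33×28.085 + 8×15.999 = 272.929 g/mol, of which 45.060 g is Al.
So Al makes up 45.060/272.929 = 0.1651 of the mass, i.e. 16.51%.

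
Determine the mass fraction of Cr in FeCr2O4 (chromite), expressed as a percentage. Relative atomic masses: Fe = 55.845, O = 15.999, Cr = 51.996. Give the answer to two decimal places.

46.46 weight percent

Molar mass of FeCr2O4: 1*55.845 + 2*51.996 + 4*15.999 = 223.833 g/mol.
Mass of Cr per formula unit: 2 × 51.996 = 103.992 g.
Weight fraction Cr = 103.992 / 223.833 = 0.4646.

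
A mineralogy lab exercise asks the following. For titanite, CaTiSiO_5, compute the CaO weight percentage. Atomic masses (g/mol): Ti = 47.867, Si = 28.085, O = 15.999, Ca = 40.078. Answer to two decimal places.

Molar mass of CaTiSiO_5 = 1×40.078 + 1×47.867 + 1×28.085 + 5×15.999 = 196.025 g/mol.
Each formula unit contains 1 Ca, equivalent to 1/1 = 1.0000 mol CaO.
M(CaO) = 1×40.078 + 1×15.999 = 56.077 g/mol.
Mass of CaO per formula unit = 1.0000 × 56.077 = 56.077 g.
CaO wt% = 56.077 / 196.025 × 100 = 28.61%.

28.61 wt%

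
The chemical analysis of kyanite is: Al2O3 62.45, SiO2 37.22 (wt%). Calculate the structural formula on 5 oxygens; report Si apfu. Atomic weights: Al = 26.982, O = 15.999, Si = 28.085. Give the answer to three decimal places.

1.007 Si apfu

Al2O3: 62.45/101.961 = 0.61249 mol → 1.22498 mol Al, 1.83747 mol O.
SiO2: 37.22/60.083 = 0.61948 mol → 0.61948 mol Si, 1.23896 mol O.
Total oxygen = 3.07643 mol. Normalization factor = 5/3.07643 = 1.62526.
Si per 5 O = 0.61948 × 1.62526 = 1.007.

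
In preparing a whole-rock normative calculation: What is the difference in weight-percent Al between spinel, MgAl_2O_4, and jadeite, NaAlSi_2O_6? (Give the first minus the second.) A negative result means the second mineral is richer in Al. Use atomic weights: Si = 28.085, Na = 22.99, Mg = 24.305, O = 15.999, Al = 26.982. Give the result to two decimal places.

M(MgAl_2O_4) = 142.265 g/mol, so wt% Al = 53.964/142.265 × 100 = 37.93%.
M(NaAlSi_2O_6) = 202.136 g/mol, so wt% Al = 26.982/202.136 × 100 = 13.35%.
37.93 − 13.35 = 24.58 pp.

24.58 percentage points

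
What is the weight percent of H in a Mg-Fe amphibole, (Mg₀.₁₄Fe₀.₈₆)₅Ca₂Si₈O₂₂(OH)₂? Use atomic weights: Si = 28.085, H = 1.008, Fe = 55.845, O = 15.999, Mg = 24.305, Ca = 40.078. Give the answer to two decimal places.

0.21 weight percent

Molar mass of (Mg₀.₁₄Fe₀.₈₆)₅Ca₂Si₈O₂₂(OH)₂: 0.70·24.305 + 4.30·55.845 + 2·40.078 + 8·28.085 + 24·15.999 + 2·1.008 = 947.975 g/mol.
Mass of H per formula unit: 2 × 1.008 = 2.016 g.
Weight fraction H = 2.016 / 947.975 = 0.0021.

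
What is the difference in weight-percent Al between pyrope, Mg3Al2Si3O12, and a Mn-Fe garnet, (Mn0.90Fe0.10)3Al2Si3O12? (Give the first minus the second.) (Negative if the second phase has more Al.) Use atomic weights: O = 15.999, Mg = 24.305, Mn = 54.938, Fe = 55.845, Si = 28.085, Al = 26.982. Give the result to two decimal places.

First mineral: 53.964 g Al in 403.122 g formula = 13.39 wt% Al.
Second mineral: 53.964 g Al in 495.293 g formula = 10.90 wt% Al.
13.39% − 10.90% gives a difference of 2.49 percentage points.

2.49 percentage points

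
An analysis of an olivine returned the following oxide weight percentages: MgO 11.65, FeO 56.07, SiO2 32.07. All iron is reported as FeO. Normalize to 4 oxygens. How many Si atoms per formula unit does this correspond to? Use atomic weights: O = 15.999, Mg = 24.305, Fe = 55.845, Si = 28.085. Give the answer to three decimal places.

MgO (M=40.304): mol = 0.28905; Mg = 0.28905, O = 0.28905.
FeO (M=71.844): mol = 0.78044; Fe = 0.78044, O = 0.78044.
SiO2 (M=60.083): mol = 0.53376; Si = 0.53376, O = 1.06752.
ΣO = 2.13701; factor = 4/ΣO = 1.87177.
Si apfu = 0.53376 × 1.87177 = 0.999.

0.999 Si apfu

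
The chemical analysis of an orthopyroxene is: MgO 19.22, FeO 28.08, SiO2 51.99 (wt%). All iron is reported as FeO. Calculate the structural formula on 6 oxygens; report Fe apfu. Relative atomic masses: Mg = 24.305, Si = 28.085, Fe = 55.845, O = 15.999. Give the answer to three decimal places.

19.22 wt% MgO ÷ 40.304 g/mol = 0.47688 mol, giving 0.47688 Mg and 0.47688 O.
28.08 wt% FeO ÷ 71.844 g/mol = 0.39085 mol, giving 0.39085 Fe and 0.39085 O.
51.99 wt% SiO2 ÷ 60.083 g/mol = 0.86530 mol, giving 0.86530 Si and 1.73060 O.
Oxygen sums to 2.59833; scaling by 6/2.59833 = 2.30918 puts the formula on 6 O.
Fe: 0.39085 × 2.30918 = 0.903 atoms per formula unit.

0.903 Fe apfu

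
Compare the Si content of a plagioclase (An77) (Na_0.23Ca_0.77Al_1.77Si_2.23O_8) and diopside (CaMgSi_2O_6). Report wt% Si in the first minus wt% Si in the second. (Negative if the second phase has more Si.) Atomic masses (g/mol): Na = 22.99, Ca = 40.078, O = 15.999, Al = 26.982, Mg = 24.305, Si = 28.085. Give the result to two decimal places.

First mineral: 62.630 g Si in 274.527 g formula = 22.81 wt% Si.
Second mineral: 56.170 g Si in 216.547 g formula = 25.94 wt% Si.
22.81% − 25.94% gives a difference of -3.13 percentage points.

-3.13 percentage points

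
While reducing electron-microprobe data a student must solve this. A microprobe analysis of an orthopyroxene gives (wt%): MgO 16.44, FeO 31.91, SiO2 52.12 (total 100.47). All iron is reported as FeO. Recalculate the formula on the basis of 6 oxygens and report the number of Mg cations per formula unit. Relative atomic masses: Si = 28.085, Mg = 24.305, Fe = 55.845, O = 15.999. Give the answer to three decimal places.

0.946 Mg apfu

MgO (M=40.304): mol = 0.40790; Mg = 0.40790, O = 0.40790.
FeO (M=71.844): mol = 0.44416; Fe = 0.44416, O = 0.44416.
SiO2 (M=60.083): mol = 0.86747; Si = 0.86747, O = 1.73494.
ΣO = 2.58700; factor = 6/ΣO = 2.31929.
Mg apfu = 0.40790 × 2.31929 = 0.946.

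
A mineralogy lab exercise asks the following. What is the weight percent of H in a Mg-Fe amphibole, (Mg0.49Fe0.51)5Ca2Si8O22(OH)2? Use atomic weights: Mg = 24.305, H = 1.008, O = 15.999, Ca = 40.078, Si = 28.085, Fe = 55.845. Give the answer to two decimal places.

0.23 wt%

M((Mg0.49Fe0.51)5Ca2Si8O22(OH)2) = 892.780 g/mol.
H contributes 2 × 1.008 = 2.016 g per mole.
2.016/892.780 = 0.0023 → 0.23%.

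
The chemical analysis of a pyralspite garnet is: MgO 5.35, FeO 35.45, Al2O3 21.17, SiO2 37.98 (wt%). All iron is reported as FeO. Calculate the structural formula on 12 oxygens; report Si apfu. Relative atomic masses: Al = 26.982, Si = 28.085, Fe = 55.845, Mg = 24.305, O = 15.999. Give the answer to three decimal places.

3.018 Si apfu

MgO (M=40.304): mol = 0.13274; Mg = 0.13274, O = 0.13274.
FeO (M=71.844): mol = 0.49343; Fe = 0.49343, O = 0.49343.
Al2O3 (M=101.961): mol = 0.20763; Al = 0.41526, O = 0.62289.
SiO2 (M=60.083): mol = 0.63213; Si = 0.63213, O = 1.26426.
ΣO = 2.51332; factor = 12/ΣO = 4.77456.
Si apfu = 0.63213 × 4.77456 = 3.018.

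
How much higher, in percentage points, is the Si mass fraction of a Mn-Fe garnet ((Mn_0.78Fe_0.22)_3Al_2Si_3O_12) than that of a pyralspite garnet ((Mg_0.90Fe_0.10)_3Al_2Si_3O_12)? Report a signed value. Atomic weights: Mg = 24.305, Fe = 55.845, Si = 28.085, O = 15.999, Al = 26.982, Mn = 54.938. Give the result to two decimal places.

-3.42 percentage points

M((Mn_0.78Fe_0.22)_3Al_2Si_3O_12) = 495.620 g/mol, so wt% Si = 84.255/495.620 × 100 = 17.00%.
M((Mg_0.90Fe_0.10)_3Al_2Si_3O_12) = 412.584 g/mol, so wt% Si = 84.255/412.584 × 100 = 20.42%.
17.00 − 20.42 = -3.42 pp.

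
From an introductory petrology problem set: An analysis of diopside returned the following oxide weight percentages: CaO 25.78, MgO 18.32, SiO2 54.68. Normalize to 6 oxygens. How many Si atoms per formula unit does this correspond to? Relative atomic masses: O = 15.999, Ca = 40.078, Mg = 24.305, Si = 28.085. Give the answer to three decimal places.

25.78 wt% CaO ÷ 56.077 g/mol = 0.45973 mol, giving 0.45973 Ca and 0.45973 O.
18.32 wt% MgO ÷ 40.304 g/mol = 0.45455 mol, giving 0.45455 Mg and 0.45455 O.
54.68 wt% SiO2 ÷ 60.083 g/mol = 0.91007 mol, giving 0.91007 Si and 1.82014 O.
Oxygen sums to 2.73442; scaling by 6/2.73442 = 2.19425 puts the formula on 6 O.
Si: 0.91007 × 2.19425 = 1.997 atoms per formula unit.

1.997 Si apfu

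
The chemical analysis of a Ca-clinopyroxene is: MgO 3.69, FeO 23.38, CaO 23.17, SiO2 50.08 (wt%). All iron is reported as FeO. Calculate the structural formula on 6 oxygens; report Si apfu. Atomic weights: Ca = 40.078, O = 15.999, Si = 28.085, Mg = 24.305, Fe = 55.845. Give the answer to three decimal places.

MgO (M=40.304): mol = 0.09155; Mg = 0.09155, O = 0.09155.
FeO (M=71.844): mol = 0.32543; Fe = 0.32543, O = 0.32543.
CaO (M=56.077): mol = 0.41318; Ca = 0.41318, O = 0.41318.
SiO2 (M=60.083): mol = 0.83351; Si = 0.83351, O = 1.66702.
ΣO = 2.49718; factor = 6/ΣO = 2.40271.
Si apfu = 0.83351 × 2.40271 = 2.003.

2.003 Si apfu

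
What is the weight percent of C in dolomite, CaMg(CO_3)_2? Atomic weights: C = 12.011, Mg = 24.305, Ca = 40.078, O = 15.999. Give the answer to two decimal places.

M(CaMg(CO_3)_2) = 184.399 g/mol.
C contributes 2 × 12.011 = 24.022 g per mole.
24.022/184.399 = 0.1303 → 13.03%.

13.03 mass %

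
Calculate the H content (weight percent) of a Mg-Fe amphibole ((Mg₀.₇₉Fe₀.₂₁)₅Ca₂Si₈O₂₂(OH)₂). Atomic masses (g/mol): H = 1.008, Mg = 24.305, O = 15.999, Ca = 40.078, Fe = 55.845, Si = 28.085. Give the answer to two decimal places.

M((Mg₀.₇₉Fe₀.₂₁)₅Ca₂Si₈O₂₂(OH)₂) = 845.470 g/mol.
H contributes 2 × 1.008 = 2.016 g per mole.
2.016/845.470 = 0.0024 → 0.24%.

0.24 weight percent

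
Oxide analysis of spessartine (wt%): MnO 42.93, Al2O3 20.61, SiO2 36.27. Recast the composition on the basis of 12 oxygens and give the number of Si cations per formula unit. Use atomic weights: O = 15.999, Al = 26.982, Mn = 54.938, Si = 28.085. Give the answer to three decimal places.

2.995 Si apfu

MnO: 42.93/70.937 = 0.60518 mol → 0.60518 mol Mn, 0.60518 mol O.
Al2O3: 20.61/101.961 = 0.20214 mol → 0.40428 mol Al, 0.60642 mol O.
SiO2: 36.27/60.083 = 0.60366 mol → 0.60366 mol Si, 1.20732 mol O.
Total oxygen = 2.41892 mol. Normalization factor = 12/2.41892 = 4.96089.
Si per 12 O = 0.60366 × 4.96089 = 2.995.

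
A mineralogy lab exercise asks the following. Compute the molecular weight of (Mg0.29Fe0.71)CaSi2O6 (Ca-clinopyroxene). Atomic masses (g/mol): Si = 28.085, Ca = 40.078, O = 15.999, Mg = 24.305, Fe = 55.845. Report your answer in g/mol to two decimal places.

238.94 g/mol

The formula mass is the sum 0.29(24.305) + 0.71(55.845) + 1(40.078) + 2(28.085) + 6(15.999).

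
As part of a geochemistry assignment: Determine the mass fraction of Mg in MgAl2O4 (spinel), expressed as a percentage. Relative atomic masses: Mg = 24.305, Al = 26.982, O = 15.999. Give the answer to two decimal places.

Formula mass = 1*24.305 + 2*26.982 + 4*15.999 = 142.265 g/mol, of which 24.305 g is Mg.
So Mg makes up 24.305/142.265 = 0.1708 of the mass, i.e. 17.08%.

17.08 weight percent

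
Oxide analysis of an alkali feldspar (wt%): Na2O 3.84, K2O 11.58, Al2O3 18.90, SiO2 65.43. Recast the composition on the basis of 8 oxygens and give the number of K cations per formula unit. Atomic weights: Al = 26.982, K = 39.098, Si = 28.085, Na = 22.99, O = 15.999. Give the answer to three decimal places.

Na2O (M=61.979): mol = 0.06196; Na = 0.12392, O = 0.06196.
K2O (M=94.195): mol = 0.12294; K = 0.24588, O = 0.12294.
Al2O3 (M=101.961): mol = 0.18536; Al = 0.37072, O = 0.55608.
SiO2 (M=60.083): mol = 1.08899; Si = 1.08899, O = 2.17798.
ΣO = 2.91896; factor = 8/ΣO = 2.74070.
K apfu = 0.24588 × 2.74070 = 0.674.

0.674 K apfu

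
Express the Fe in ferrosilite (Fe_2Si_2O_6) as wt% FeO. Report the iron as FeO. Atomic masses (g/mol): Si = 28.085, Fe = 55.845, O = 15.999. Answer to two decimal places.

M(Fe_2Si_2O_6) = 263.854 g/mol; M(FeO) = 71.844 g/mol.
Moles FeO per formula unit = 2 Fe ÷ 1 = 2.0000.
FeO fraction = (2.0000 × 71.844) / 263.854 = 143.688/263.854 = 0.5446.

54.46 wt%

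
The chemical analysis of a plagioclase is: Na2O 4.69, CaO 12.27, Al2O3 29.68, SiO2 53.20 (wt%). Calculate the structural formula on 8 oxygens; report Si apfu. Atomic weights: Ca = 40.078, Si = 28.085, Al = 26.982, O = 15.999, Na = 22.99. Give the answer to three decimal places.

Na2O (M=61.979): mol = 0.07567; Na = 0.15134, O = 0.07567.
CaO (M=56.077): mol = 0.21881; Ca = 0.21881, O = 0.21881.
Al2O3 (M=101.961): mol = 0.29109; Al = 0.58218, O = 0.87327.
SiO2 (M=60.083): mol = 0.88544; Si = 0.88544, O = 1.77088.
ΣO = 2.93863; factor = 8/ΣO = 2.72236.
Si apfu = 0.88544 × 2.72236 = 2.410.

2.410 Si apfu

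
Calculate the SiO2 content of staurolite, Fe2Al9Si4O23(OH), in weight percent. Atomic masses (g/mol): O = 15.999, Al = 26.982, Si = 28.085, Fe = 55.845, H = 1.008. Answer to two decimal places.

Molar mass of Fe2Al9Si4O23(OH) = 2·55.845 + 9·26.982 + 4·28.085 + 24·15.999 + 1·1.008 = 851.852 g/mol.
Each formula unit contains 4 Si, equivalent to 4/1 = 4.0000 mol SiO2.
M(SiO2) = 1×28.085 + 2×15.999 = 60.083 g/mol.
Mass of SiO2 per formula unit = 4.0000 × 60.083 = 240.332 g.
SiO2 wt% = 240.332 / 851.852 × 100 = 28.21%.

28.21 wt%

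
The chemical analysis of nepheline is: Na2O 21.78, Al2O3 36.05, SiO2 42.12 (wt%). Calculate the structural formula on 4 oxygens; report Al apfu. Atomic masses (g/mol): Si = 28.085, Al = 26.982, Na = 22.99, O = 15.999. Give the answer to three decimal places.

1.005 Al apfu

Na2O (M=61.979): mol = 0.35141; Na = 0.70282, O = 0.35141.
Al2O3 (M=101.961): mol = 0.35357; Al = 0.70714, O = 1.06071.
SiO2 (M=60.083): mol = 0.70103; Si = 0.70103, O = 1.40206.
ΣO = 2.81418; factor = 4/ΣO = 1.42137.
Al apfu = 0.70714 × 1.42137 = 1.005.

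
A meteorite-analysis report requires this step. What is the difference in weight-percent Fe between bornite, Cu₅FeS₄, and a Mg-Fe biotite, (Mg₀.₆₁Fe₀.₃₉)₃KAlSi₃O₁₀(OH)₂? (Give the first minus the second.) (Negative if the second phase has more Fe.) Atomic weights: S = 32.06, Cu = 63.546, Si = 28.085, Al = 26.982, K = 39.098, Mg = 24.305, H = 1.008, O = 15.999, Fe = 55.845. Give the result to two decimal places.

-3.26 percentage points

Fe in Cu₅FeS₄: molar mass 501.815 g/mol; 1×55.845 = 55.845 g → 11.13 wt%.
Fe in (Mg₀.₆₁Fe₀.₃₉)₃KAlSi₃O₁₀(OH)₂: molar mass 454.156 g/mol; 1.17×55.845 = 65.339 g → 14.39 wt%.
Difference = 11.13 − 14.39 = -3.26 percentage points.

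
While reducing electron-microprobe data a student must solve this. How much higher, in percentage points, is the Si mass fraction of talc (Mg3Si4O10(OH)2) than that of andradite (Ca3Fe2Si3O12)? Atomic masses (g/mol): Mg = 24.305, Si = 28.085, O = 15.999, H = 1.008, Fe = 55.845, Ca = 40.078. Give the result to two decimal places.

M(Mg3Si4O10(OH)2) = 379.259 g/mol, so wt% Si = 112.340/379.259 × 100 = 29.62%.
M(Ca3Fe2Si3O12) = 508.167 g/mol, so wt% Si = 84.255/508.167 × 100 = 16.58%.
29.62 − 16.58 = 13.04 pp.

13.04 percentage points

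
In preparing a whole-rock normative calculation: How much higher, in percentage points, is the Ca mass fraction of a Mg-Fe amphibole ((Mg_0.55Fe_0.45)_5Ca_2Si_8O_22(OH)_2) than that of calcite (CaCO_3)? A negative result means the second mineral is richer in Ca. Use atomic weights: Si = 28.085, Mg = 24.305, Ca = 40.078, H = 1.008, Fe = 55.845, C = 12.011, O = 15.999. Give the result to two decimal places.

Ca in (Mg_0.55Fe_0.45)_5Ca_2Si_8O_22(OH)_2: molar mass 883.318 g/mol; 2×40.078 = 80.156 g → 9.07 wt%.
Ca in CaCO_3: molar mass 100.086 g/mol; 1×40.078 = 40.078 g → 40.04 wt%.
Difference = 9.07 − 40.04 = -30.97 percentage points.

-30.97 percentage points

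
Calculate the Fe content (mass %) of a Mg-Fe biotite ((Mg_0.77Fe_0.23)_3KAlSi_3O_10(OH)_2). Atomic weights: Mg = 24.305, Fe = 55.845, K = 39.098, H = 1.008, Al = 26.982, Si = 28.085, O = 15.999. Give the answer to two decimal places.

Formula mass = 2.31·24.305 + 0.69·55.845 + 1·39.098 + 1·26.982 + 3·28.085 + 12·15.999 + 2·1.008 = 439.017 g/mol, of which 38.533 g is Fe.
So Fe makes up 38.533/439.017 = 0.0878 of the mass, i.e. 8.78%.

8.78 mass %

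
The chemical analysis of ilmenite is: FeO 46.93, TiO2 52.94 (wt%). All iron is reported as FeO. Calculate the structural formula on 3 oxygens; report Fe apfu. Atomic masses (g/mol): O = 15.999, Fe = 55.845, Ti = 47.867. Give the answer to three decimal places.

0.990 Fe apfu

FeO (M=71.844): mol = 0.65322; Fe = 0.65322, O = 0.65322.
TiO2 (M=79.865): mol = 0.66287; Ti = 0.66287, O = 1.32574.
ΣO = 1.97896; factor = 3/ΣO = 1.51595.
Fe apfu = 0.65322 × 1.51595 = 0.990.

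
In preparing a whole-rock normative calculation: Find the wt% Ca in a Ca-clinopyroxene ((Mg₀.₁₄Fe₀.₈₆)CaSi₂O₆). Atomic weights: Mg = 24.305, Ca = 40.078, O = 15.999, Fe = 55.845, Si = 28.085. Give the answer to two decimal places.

16.45 wt%

M((Mg₀.₁₄Fe₀.₈₆)CaSi₂O₆) = 243.671 g/mol.
Ca contributes 1 × 40.078 = 40.078 g per mole.
40.078/243.671 = 0.1645 → 16.45%.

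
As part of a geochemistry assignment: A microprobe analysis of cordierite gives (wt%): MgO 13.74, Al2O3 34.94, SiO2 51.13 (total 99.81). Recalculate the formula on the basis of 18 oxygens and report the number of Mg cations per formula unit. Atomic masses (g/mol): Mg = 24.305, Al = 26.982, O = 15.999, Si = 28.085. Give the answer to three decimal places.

13.74 wt% MgO ÷ 40.304 g/mol = 0.34091 mol, giving 0.34091 Mg and 0.34091 O.
34.94 wt% Al2O3 ÷ 101.961 g/mol = 0.34268 mol, giving 0.68536 Al and 1.02804 O.
51.13 wt% SiO2 ÷ 60.083 g/mol = 0.85099 mol, giving 0.85099 Si and 1.70198 O.
Oxygen sums to 3.07093; scaling by 18/3.07093 = 5.86142 puts the formula on 18 O.
Mg: 0.34091 × 5.86142 = 1.998 atoms per formula unit.

1.998 Mg apfu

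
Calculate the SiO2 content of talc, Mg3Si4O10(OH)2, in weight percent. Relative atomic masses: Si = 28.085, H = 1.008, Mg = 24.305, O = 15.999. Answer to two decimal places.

M(Mg3Si4O10(OH)2) = 379.259 g/mol; M(SiO2) = 60.083 g/mol.
Moles SiO2 per formula unit = 4 Si ÷ 1 = 4.0000.
SiO2 fraction = (4.0000 × 60.083) / 379.259 = 240.332/379.259 = 0.6337.

63.37 wt%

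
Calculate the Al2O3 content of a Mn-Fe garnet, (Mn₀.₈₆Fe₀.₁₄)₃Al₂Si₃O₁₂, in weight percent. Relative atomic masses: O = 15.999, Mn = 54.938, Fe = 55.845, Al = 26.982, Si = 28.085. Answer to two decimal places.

20.58 wt%

Formula mass = 495.402 g/mol.
2 Al → 1.0000 mol Al2O3 per formula unit; M(Al2O3) = 101.961, so Al2O3 mass = 101.961 g.
101.961/495.402 × 100 = 20.58 wt%.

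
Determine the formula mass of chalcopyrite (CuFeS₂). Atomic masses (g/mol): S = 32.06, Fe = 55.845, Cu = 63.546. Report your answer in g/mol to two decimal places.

The formula mass is the sum 1·63.546 + 1·55.845 + 2·32.06.

183.51 g/mol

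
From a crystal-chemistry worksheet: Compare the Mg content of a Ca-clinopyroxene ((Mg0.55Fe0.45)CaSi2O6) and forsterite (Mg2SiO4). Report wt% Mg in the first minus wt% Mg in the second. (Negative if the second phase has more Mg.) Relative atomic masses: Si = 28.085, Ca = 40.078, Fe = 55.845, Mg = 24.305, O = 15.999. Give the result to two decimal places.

-28.76 percentage points

First mineral: 13.368 g Mg in 230.740 g formula = 5.79 wt% Mg.
Second mineral: 48.610 g Mg in 140.691 g formula = 34.55 wt% Mg.
5.79% − 34.55% gives a difference of -28.76 percentage points.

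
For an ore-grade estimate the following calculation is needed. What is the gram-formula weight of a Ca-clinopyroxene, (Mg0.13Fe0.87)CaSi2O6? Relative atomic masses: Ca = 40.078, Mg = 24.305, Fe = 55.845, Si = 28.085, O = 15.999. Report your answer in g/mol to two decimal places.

243.99 g/mol

The formula mass is the sum 0.13×24.305 + 0.87×55.845 + 1×40.078 + 2×28.085 + 6×15.999.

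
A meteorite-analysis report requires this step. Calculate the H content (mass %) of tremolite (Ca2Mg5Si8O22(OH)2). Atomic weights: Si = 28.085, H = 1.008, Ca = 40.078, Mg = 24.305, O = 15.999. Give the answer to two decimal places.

Molar mass of Ca2Mg5Si8O22(OH)2: 2×40.078 + 5×24.305 + 8×28.085 + 24×15.999 + 2×1.008 = 812.353 g/mol.
Mass of H per formula unit: 2 × 1.008 = 2.016 g.
Weight fraction H = 2.016 / 812.353 = 0.0025.

0.25 mass %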